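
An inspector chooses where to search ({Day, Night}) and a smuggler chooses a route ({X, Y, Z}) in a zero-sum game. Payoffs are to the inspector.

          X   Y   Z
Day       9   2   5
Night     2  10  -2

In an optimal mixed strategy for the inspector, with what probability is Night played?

1/5

Row minima: Day → 2, Night → -2; maximin = 2.
Column maxima: X → 9, Y → 10, Z → 5; minimax = 5.
2 ≠ 5, so there is no saddle point; optimal play is mixed.
X is strictly dominated by Z (it gives the inspector strictly more in every row), so the smuggler never plays it.
On the remaining 2×2 (Day, Night vs Y, Z):
Let the inspector play Day with probability p. Expected payoff against Y: 2p + 10(1−p) = −8p + 10; against Z: 5p + (-2)(1−p) = 7p − 2.
Setting these equal: −8p + 10 = 7p − 2 ⇒ −15p = -12 ⇒ p = 4/5, and the value is (-8)·(4/5) + 10 = 18/5.
For the smuggler: with q = P(Y), equating Day's and Night's payoffs gives −3q + 5 = 12q − 2 ⇒ q = 7/15.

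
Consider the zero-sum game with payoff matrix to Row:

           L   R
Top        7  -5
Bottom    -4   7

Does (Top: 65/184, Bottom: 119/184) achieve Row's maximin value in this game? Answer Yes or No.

Against L this mix gives (65/184)·7 + (119/184)·(-4) = -21/184.
Against R this mix gives (65/184)·(-5) + (119/184)·7 = 127/46.
Column will play L, holding Row to -21/184. Shifting weight toward the row that does better against L would raise this floor (the equalizing mix achieves 29/23 against both L and R), so the proposed strategy is not optimal.

No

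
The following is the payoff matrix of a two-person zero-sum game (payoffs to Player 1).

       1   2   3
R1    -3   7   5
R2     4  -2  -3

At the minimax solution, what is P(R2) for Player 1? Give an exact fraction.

Row minima: R1 → -3, R2 → -3; maximin = -3.
Column maxima: 1 → 4, 2 → 7, 3 → 5; minimax = 4.
-3 ≠ 4, so there is no saddle point; optimal play is mixed.
2 is strictly dominated by 3 (it gives Player 1 strictly more in every row), so Player 2 never plays it.
On the remaining 2×2 (R1, R2 vs 1, 3):
Let Player 1 play R1 with probability p. Expected payoff against 1: (-3)p + 4(1−p) = −7p + 4; against 3: 5p + (-3)(1−p) = 8p − 3.
Setting these equal: −7p + 4 = 8p − 3 ⇒ −15p = -7 ⇒ p = 7/15, and the value is (-7)·(7/15) + 4 = 11/15.
For Player 2: with q = P(1), equating R1's and R2's payoffs gives −8q + 5 = 7q − 3 ⇒ q = 8/15.

8/15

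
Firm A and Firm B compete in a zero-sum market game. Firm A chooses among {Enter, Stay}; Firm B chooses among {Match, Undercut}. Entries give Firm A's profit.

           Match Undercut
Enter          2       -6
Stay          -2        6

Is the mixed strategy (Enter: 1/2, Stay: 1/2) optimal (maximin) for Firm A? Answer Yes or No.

Yes

Against Match this mix gives (1/2)·2 + (1/2)·(-2) = 0.
Against Undercut this mix gives (1/2)·(-6) + (1/2)·6 = 0.
All of Firm B's active replies (Match, Undercut) yield 0, and no column does worse for Firm A. The mix makes Firm B indifferent and guarantees 0, so it is optimal.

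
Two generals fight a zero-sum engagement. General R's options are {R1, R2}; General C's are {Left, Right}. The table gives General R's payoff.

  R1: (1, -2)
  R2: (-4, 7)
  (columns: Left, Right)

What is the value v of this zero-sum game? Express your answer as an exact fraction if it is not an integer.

-1/14

Row minima: R1 → -2, R2 → -4; maximin = -2.
Column maxima: Left → 1, Right → 7; minimax = 1.
-2 ≠ 1, so there is no saddle point; optimal play is mixed.
Let General R play R1 with probability p. Expected payoff against Left: 1p + (-4)(1−p) = 5p − 4; against Right: (-2)p + 7(1−p) = −9p + 7.
Setting these equal: 5p − 4 = −9p + 7 ⇒ 14p = 11 ⇒ p = 11/14, and the value is (5)·(11/14) − 4 = -1/14.
For General C: with q = P(Left), equating R1's and R2's payoffs gives 3q − 2 = −11q + 7 ⇒ q = 9/14.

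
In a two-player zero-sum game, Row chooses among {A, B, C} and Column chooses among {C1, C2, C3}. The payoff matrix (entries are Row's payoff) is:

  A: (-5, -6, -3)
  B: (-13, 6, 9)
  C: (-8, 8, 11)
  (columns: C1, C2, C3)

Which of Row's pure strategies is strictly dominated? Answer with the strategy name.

B

C gives a strictly higher payoff than B against every column: -8 > -13, 8 > 6, 11 > 9.
So B is strictly dominated and Row never plays it.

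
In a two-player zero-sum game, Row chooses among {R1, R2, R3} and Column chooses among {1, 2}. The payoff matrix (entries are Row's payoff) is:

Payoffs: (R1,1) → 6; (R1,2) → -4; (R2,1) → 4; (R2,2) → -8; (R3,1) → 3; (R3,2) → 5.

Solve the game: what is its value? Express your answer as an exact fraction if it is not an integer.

Row minima: R1 → -4, R2 → -8, R3 → 3; maximin = 3.
Column maxima: 1 → 6, 2 → 5; minimax = 5.
3 ≠ 5, so there is no saddle point; optimal play is mixed.
R2 is strictly dominated by R1, so Row never plays it.
On the remaining 2×2 (R1, R3 vs 1, 2):
Let Row play R1 with probability p. Expected payoff against 1: 6p + 3(1−p) = 3p + 3; against 2: (-4)p + 5(1−p) = −9p + 5.
Setting these equal: 3p + 3 = −9p + 5 ⇒ 12p = 2 ⇒ p = 1/6, and the value is (3)·(1/6) + 3 = 7/2.
For Column: with q = P(1), equating R1's and R3's payoffs gives 10q − 4 = −2q + 5 ⇒ q = 3/4.

7/2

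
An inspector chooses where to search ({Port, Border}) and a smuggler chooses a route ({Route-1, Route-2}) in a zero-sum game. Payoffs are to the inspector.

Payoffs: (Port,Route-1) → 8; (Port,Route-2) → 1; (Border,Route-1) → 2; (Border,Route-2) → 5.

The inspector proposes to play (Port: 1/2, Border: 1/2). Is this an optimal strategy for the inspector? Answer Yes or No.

Against Route-1 this mix gives (1/2)·8 + (1/2)·2 = 5.
Against Route-2 this mix gives (1/2)·1 + (1/2)·5 = 3.
The smuggler will play Route-2, holding the inspector to 3. Shifting weight toward the row that does better against Route-2 would raise this floor (the equalizing mix achieves 19/5 against both Route-2 and Route-1), so the proposed strategy is not optimal.

No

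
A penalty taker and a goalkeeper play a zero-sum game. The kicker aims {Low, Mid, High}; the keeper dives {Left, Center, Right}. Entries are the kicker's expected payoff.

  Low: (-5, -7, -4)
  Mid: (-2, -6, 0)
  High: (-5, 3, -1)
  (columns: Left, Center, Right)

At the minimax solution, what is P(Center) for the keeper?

Row minima: Low → -7, Mid → -6, High → -5; maximin = -5.
Column maxima: Left → -2, Center → 3, Right → 0; minimax = -2.
-5 ≠ -2, so there is no saddle point; optimal play is mixed.
Low is strictly dominated by Mid, so the kicker never plays it.
Right is strictly dominated by Left (it gives the kicker strictly more in every row), so the keeper never plays it.
On the remaining 2×2 (Mid, High vs Left, Center):
Let the kicker play Mid with probability p. Expected payoff against Left: (-2)p + (-5)(1−p) = 3p − 5; against Center: (-6)p + 3(1−p) = −9p + 3.
Setting these equal: 3p − 5 = −9p + 3 ⇒ 12p = 8 ⇒ p = 2/3, and the value is (3)·(2/3) − 5 = -3.
For the keeper: with q = P(Left), equating Mid's and High's payoffs gives 4q − 6 = −8q + 3 ⇒ q = 3/4.

1/4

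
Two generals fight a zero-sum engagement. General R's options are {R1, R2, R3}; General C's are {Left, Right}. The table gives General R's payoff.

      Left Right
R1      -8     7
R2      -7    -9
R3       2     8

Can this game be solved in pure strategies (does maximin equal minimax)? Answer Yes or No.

Row minima: R1 → -8, R2 → -9, R3 → 2; maximin = 2.
Column maxima: Left → 2, Right → 8; minimax = 2.
maximin = minimax = 2, so a saddle point exists.

Yes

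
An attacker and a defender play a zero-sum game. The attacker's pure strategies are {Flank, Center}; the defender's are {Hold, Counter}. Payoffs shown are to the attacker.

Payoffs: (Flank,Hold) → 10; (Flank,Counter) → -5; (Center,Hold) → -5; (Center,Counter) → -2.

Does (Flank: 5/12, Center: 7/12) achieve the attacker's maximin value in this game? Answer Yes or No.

No

Against Hold this mix gives (5/12)·10 + (7/12)·(-5) = 5/4.
Against Counter this mix gives (5/12)·(-5) + (7/12)·(-2) = -13/4.
The defender will play Counter, holding the attacker to -13/4. Shifting weight toward the row that does better against Counter would raise this floor (the equalizing mix achieves -5/2 against both Counter and Hold), so the proposed strategy is not optimal.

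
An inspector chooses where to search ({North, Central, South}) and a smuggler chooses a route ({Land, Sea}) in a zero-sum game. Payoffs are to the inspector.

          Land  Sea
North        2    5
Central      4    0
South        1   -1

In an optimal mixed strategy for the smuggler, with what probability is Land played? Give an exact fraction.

5/7

Row minima: North → 2, Central → 0, South → -1; maximin = 2.
Column maxima: Land → 4, Sea → 5; minimax = 4.
2 ≠ 4, so there is no saddle point; optimal play is mixed.
South is strictly dominated by North, so the inspector never plays it.
On the remaining 2×2 (North, Central vs Land, Sea):
Let the inspector play North with probability p. Expected payoff against Land: 2p + 4(1−p) = −2p + 4; against Sea: 5p + 0(1−p) = 5p.
Setting these equal: −2p + 4 = 5p ⇒ −7p = -4 ⇒ p = 4/7, and the value is (-2)·(4/7) + 4 = 20/7.
For the smuggler: with q = P(Land), equating North's and Central's payoffs gives −3q + 5 = 4q ⇒ q = 5/7.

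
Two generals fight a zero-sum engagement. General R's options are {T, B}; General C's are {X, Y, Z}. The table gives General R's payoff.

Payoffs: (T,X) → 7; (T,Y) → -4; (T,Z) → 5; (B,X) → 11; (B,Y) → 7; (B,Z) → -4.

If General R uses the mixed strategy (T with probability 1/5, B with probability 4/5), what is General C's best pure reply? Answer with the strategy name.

Z

If General C plays X, General R's expected payoff is (1/5)·7 + (4/5)·11 = 51/5.
If General C plays Y, General R's expected payoff is (1/5)·(-4) + (4/5)·7 = 24/5.
If General C plays Z, General R's expected payoff is (1/5)·5 + (4/5)·(-4) = -11/5.
General C minimizes General R's payoff; the smallest is -11/5, so the best response is Z.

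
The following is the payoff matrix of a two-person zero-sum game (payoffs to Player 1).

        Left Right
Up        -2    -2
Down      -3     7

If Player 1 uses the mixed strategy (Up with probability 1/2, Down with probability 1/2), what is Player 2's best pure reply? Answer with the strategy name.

If Player 2 plays Left, Player 1's expected payoff is (1/2)·(-2) + (1/2)·(-3) = -5/2.
If Player 2 plays Right, Player 1's expected payoff is (1/2)·(-2) + (1/2)·7 = 5/2.
Player 2 minimizes Player 1's payoff; the smallest is -5/2, so the best response is Left.

Left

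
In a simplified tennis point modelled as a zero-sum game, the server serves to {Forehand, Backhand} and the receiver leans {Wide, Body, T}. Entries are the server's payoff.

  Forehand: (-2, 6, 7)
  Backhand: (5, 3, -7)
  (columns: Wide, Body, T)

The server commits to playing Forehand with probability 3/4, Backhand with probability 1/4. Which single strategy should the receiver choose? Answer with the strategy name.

If the receiver plays Wide, the server's expected payoff is (3/4)·(-2) + (1/4)·5 = -1/4.
If the receiver plays Body, the server's expected payoff is (3/4)·6 + (1/4)·3 = 21/4.
If the receiver plays T, the server's expected payoff is (3/4)·7 + (1/4)·(-7) = 7/2.
The receiver minimizes the server's payoff; the smallest is -1/4, so the best response is Wide.

Wide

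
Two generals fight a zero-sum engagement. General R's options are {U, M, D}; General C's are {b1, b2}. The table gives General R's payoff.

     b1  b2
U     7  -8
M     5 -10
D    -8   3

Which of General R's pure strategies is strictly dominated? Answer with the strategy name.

U gives a strictly higher payoff than M against every column: 7 > 5, -8 > -10.
So M is strictly dominated and General R never plays it.

M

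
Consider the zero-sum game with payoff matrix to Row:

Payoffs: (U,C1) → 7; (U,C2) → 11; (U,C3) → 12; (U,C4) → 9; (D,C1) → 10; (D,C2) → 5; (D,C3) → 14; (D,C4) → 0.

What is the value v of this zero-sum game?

Row minima: U → 7, D → 0; maximin = 7.
Column maxima: C1 → 10, C2 → 11, C3 → 14, C4 → 9; minimax = 9.
7 ≠ 9, so there is no saddle point; optimal play is mixed.
C2 is strictly dominated by C4 (it gives Row strictly more in every row), so Column never plays it.
C3 is strictly dominated by C1 (it gives Row strictly more in every row), so Column never plays it.
On the remaining 2×2 (U, D vs C1, C4):
Let Row play U with probability p. Expected payoff against C1: 7p + 10(1−p) = −3p + 10; against C4: 9p + 0(1−p) = 9p.
Setting these equal: −3p + 10 = 9p ⇒ −12p = -10 ⇒ p = 5/6, and the value is (-3)·(5/6) + 10 = 15/2.
For Column: with q = P(C1), equating U's and D's payoffs gives −2q + 9 = 10q ⇒ q = 3/4.

15/2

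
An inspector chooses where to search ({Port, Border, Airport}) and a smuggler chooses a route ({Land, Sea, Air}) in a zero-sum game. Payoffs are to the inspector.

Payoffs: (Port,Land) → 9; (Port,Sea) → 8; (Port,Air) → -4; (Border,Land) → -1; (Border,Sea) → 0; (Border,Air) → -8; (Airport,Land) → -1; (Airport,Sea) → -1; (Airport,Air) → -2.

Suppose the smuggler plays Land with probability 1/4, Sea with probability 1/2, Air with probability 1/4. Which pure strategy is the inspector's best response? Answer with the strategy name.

Expected payoff of Port: (1/4)·9 + (1/2)·8 + (1/4)·(-4) = 21/4.
Expected payoff of Border: (1/4)·(-1) + (1/2)·0 + (1/4)·(-8) = -9/4.
Expected payoff of Airport: (1/4)·(-1) + (1/2)·(-1) + (1/4)·(-2) = -5/4.
The largest is 21/4, so the inspector's best response is Port.

Port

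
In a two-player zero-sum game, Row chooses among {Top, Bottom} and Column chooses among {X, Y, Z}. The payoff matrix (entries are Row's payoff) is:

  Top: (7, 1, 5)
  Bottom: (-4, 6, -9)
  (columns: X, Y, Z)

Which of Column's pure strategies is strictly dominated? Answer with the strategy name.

X

Z holds Row's payoff strictly below X in every row: 5 < 7, -9 < -4.
So X is strictly dominated for Column.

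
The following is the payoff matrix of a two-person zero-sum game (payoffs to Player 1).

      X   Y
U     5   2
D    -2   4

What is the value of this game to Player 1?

Row minima: U → 2, D → -2; maximin = 2.
Column maxima: X → 5, Y → 4; minimax = 4.
2 ≠ 4, so there is no saddle point; optimal play is mixed.
Let Player 1 play U with probability p. Expected payoff against X: 5p + (-2)(1−p) = 7p − 2; against Y: 2p + 4(1−p) = −2p + 4.
Setting these equal: 7p − 2 = −2p + 4 ⇒ 9p = 6 ⇒ p = 2/3, and the value is (7)·(2/3) − 2 = 8/3.
For Player 2: with q = P(X), equating U's and D's payoffs gives 3q + 2 = −6q + 4 ⇒ q = 2/9.

8/3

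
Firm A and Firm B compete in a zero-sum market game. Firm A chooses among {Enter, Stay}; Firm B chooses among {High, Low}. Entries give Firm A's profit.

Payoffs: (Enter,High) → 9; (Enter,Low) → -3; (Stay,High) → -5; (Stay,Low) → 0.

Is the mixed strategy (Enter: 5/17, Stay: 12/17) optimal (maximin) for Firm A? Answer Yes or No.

Against High this mix gives (5/17)·9 + (12/17)·(-5) = -15/17.
Against Low this mix gives (5/17)·(-3) + (12/17)·0 = -15/17.
All of Firm B's active replies (High, Low) yield -15/17, and no column does worse for Firm A. The mix makes Firm B indifferent and guarantees -15/17, so it is optimal.

Yes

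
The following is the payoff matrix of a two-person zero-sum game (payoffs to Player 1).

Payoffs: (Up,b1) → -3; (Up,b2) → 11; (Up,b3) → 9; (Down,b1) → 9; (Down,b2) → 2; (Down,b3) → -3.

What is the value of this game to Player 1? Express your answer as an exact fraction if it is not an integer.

Row minima: Up → -3, Down → -3; maximin = -3.
Column maxima: b1 → 9, b2 → 11, b3 → 9; minimax = 9.
-3 ≠ 9, so there is no saddle point; optimal play is mixed.
b2 is strictly dominated by b3 (it gives Player 1 strictly more in every row), so Player 2 never plays it.
On the remaining 2×2 (Up, Down vs b1, b3):
Let Player 1 play Up with probability p. Expected payoff against b1: (-3)p + 9(1−p) = −12p + 9; against b3: 9p + (-3)(1−p) = 12p − 3.
Setting these equal: −12p + 9 = 12p − 3 ⇒ −24p = -12 ⇒ p = 1/2, and the value is (-12)·(1/2) + 9 = 3.
For Player 2: with q = P(b1), equating Up's and Down's payoffs gives −12q + 9 = 12q − 3 ⇒ q = 1/2.

3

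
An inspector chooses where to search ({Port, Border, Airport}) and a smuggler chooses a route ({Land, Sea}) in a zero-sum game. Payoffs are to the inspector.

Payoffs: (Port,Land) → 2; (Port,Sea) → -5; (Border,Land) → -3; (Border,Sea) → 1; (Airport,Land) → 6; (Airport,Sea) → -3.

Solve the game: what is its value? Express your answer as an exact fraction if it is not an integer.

Row minima: Port → -5, Border → -3, Airport → -3; maximin = -3.
Column maxima: Land → 6, Sea → 1; minimax = 1.
-3 ≠ 1, so there is no saddle point; optimal play is mixed.
Port is strictly dominated by Airport, so the inspector never plays it.
On the remaining 2×2 (Border, Airport vs Land, Sea):
Let the inspector play Border with probability p. Expected payoff against Land: (-3)p + 6(1−p) = −9p + 6; against Sea: 1p + (-3)(1−p) = 4p − 3.
Setting these equal: −9p + 6 = 4p − 3 ⇒ −13p = -9 ⇒ p = 9/13, and the value is (-9)·(9/13) + 6 = -3/13.
For the smuggler: with q = P(Land), equating Border's and Airport's payoffs gives −4q + 1 = 9q − 3 ⇒ q = 4/13.

-3/13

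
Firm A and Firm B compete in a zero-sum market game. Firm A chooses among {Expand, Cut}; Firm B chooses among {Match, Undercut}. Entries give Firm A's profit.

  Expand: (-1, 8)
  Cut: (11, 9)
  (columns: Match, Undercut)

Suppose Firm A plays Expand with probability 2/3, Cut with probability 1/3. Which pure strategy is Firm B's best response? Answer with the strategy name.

If Firm B plays Match, Firm A's expected payoff is (2/3)·(-1) + (1/3)·11 = 3.
If Firm B plays Undercut, Firm A's expected payoff is (2/3)·8 + (1/3)·9 = 25/3.
Firm B minimizes Firm A's payoff; the smallest is 3, so the best response is Match.

Match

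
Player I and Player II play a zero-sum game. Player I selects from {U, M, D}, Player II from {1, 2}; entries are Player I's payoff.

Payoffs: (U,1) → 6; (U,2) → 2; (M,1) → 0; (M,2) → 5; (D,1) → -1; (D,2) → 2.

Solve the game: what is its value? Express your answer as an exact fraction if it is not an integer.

10/3

Row minima: U → 2, M → 0, D → -1; maximin = 2.
Column maxima: 1 → 6, 2 → 5; minimax = 5.
2 ≠ 5, so there is no saddle point; optimal play is mixed.
D is strictly dominated by M, so Player I never plays it.
On the remaining 2×2 (U, M vs 1, 2):
Let Player I play U with probability p. Expected payoff against 1: 6p + 0(1−p) = 6p; against 2: 2p + 5(1−p) = −3p + 5.
Setting these equal: 6p = −3p + 5 ⇒ 9p = 5 ⇒ p = 5/9, and the value is (6)·(5/9) = 10/3.
For Player II: with q = P(1), equating U's and M's payoffs gives 4q + 2 = −5q + 5 ⇒ q = 1/3.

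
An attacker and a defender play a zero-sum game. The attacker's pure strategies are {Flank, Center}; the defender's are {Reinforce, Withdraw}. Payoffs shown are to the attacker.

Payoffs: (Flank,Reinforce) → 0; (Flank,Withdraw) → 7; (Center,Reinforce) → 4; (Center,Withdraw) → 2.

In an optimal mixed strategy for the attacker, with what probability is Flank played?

2/9

Row minima: Flank → 0, Center → 2; maximin = 2.
Column maxima: Reinforce → 4, Withdraw → 7; minimax = 4.
2 ≠ 4, so there is no saddle point; optimal play is mixed.
Let the attacker play Flank with probability p. Expected payoff against Reinforce: 0p + 4(1−p) = −4p + 4; against Withdraw: 7p + 2(1−p) = 5p + 2.
Setting these equal: −4p + 4 = 5p + 2 ⇒ −9p = -2 ⇒ p = 2/9, and the value is (-4)·(2/9) + 4 = 28/9.
For the defender: with q = P(Reinforce), equating Flank's and Center's payoffs gives −7q + 7 = 2q + 2 ⇒ q = 5/9.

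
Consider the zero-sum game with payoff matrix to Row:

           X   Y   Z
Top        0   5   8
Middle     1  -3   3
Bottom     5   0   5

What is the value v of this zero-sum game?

5/2

Row minima: Top → 0, Middle → -3, Bottom → 0; maximin = 0.
Column maxima: X → 5, Y → 5, Z → 8; minimax = 5.
0 ≠ 5, so there is no saddle point; optimal play is mixed.
Middle is strictly dominated by Bottom, so Row never plays it.
Z is strictly dominated by Y (it gives Row strictly more in every row), so Column never plays it.
On the remaining 2×2 (Top, Bottom vs X, Y):
Let Row play Top with probability p. Expected payoff against X: 0p + 5(1−p) = −5p + 5; against Y: 5p + 0(1−p) = 5p.
Setting these equal: −5p + 5 = 5p ⇒ −10p = -5 ⇒ p = 1/2, and the value is (-5)·(1/2) + 5 = 5/2.
For Column: with q = P(X), equating Top's and Bottom's payoffs gives −5q + 5 = 5q ⇒ q = 1/2.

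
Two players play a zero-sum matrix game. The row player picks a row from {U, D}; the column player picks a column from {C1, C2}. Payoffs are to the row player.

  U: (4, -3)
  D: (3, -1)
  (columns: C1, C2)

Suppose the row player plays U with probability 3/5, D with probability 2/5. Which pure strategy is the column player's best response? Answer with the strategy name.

If the column player plays C1, the row player's expected payoff is (3/5)·4 + (2/5)·3 = 18/5.
If the column player plays C2, the row player's expected payoff is (3/5)·(-3) + (2/5)·(-1) = -11/5.
The column player minimizes the row player's payoff; the smallest is -11/5, so the best response is C2.

C2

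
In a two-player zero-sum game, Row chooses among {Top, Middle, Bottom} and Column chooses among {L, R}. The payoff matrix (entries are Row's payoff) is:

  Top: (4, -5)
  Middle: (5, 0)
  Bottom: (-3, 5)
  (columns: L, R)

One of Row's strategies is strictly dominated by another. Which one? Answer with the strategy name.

Middle gives a strictly higher payoff than Top against every column: 5 > 4, 0 > -5.
So Top is strictly dominated and Row never plays it.

Top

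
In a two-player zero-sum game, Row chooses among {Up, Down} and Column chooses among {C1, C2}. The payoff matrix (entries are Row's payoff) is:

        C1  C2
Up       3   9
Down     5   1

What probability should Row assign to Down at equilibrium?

3/5

Row minima: Up → 3, Down → 1; maximin = 3.
Column maxima: C1 → 5, C2 → 9; minimax = 5.
3 ≠ 5, so there is no saddle point; optimal play is mixed.
Let Row play Up with probability p. Expected payoff against C1: 3p + 5(1−p) = −2p + 5; against C2: 9p + 1(1−p) = 8p + 1.
Setting these equal: −2p + 5 = 8p + 1 ⇒ −10p = -4 ⇒ p = 2/5, and the value is (-2)·(2/5) + 5 = 21/5.
For Column: with q = P(C1), equating Up's and Down's payoffs gives −6q + 9 = 4q + 1 ⇒ q = 4/5.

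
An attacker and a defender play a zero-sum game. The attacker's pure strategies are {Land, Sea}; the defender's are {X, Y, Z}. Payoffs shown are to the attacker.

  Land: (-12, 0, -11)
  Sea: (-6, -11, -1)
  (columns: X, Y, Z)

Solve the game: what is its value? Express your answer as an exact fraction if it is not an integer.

-132/17

Row minima: Land → -12, Sea → -11; maximin = -11.
Column maxima: X → -6, Y → 0, Z → -1; minimax = -6.
-11 ≠ -6, so there is no saddle point; optimal play is mixed.
Z is strictly dominated by X (it gives the attacker strictly more in every row), so the defender never plays it.
On the remaining 2×2 (Land, Sea vs X, Y):
Let the attacker play Land with probability p. Expected payoff against X: (-12)p + (-6)(1−p) = −6p − 6; against Y: 0p + (-11)(1−p) = 11p − 11.
Setting these equal: −6p − 6 = 11p − 11 ⇒ −17p = -5 ⇒ p = 5/17, and the value is (-6)·(5/17) − 6 = -132/17.
For the defender: with q = P(X), equating Land's and Sea's payoffs gives −12q = 5q − 11 ⇒ q = 11/17.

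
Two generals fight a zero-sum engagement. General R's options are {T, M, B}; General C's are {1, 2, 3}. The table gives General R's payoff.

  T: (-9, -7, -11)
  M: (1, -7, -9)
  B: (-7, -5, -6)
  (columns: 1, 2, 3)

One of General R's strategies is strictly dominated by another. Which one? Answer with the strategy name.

B gives a strictly higher payoff than T against every column: -7 > -9, -5 > -7, -6 > -11.
So T is strictly dominated and General R never plays it.

T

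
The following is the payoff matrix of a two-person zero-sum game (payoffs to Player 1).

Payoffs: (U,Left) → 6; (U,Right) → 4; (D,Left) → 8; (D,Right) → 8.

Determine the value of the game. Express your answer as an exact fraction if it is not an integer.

8

Row minima: U → 4, D → 8; maximin = 8.
Column maxima: Left → 8, Right → 8; minimax = 8.
Since maximin = minimax = 8, there is a saddle point and the value is 8.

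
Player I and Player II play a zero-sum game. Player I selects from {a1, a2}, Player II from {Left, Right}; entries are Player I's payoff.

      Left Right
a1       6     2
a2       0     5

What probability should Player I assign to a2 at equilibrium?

Row minima: a1 → 2, a2 → 0; maximin = 2.
Column maxima: Left → 6, Right → 5; minimax = 5.
2 ≠ 5, so there is no saddle point; optimal play is mixed.
Let Player I play a1 with probability p. Expected payoff against Left: 6p + 0(1−p) = 6p; against Right: 2p + 5(1−p) = −3p + 5.
Setting these equal: 6p = −3p + 5 ⇒ 9p = 5 ⇒ p = 5/9, and the value is (6)·(5/9) = 10/3.
For Player II: with q = P(Left), equating a1's and a2's payoffs gives 4q + 2 = −5q + 5 ⇒ q = 1/3.

4/9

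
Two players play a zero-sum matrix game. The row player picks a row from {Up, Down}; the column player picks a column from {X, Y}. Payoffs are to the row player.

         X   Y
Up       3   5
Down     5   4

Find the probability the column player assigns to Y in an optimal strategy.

Row minima: Up → 3, Down → 4; maximin = 4.
Column maxima: X → 5, Y → 5; minimax = 5.
4 ≠ 5, so there is no saddle point; optimal play is mixed.
Let the row player play Up with probability p. Expected payoff against X: 3p + 5(1−p) = −2p + 5; against Y: 5p + 4(1−p) = p + 4.
Setting these equal: −2p + 5 = p + 4 ⇒ −3p = -1 ⇒ p = 1/3, and the value is (-2)·(1/3) + 5 = 13/3.
For the column player: with q = P(X), equating Up's and Down's payoffs gives −2q + 5 = q + 4 ⇒ q = 1/3.

2/3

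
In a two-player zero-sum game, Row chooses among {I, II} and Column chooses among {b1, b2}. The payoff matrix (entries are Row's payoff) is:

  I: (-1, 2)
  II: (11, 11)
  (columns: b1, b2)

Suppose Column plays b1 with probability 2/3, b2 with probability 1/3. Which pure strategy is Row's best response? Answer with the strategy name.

II

Expected payoff of I: (2/3)·(-1) + (1/3)·2 = 0.
Expected payoff of II: (2/3)·11 + (1/3)·11 = 11.
The largest is 11, so Row's best response is II.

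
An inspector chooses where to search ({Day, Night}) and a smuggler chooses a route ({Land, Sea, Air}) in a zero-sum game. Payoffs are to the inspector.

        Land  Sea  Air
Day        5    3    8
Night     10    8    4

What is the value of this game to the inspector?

52/9

Row minima: Day → 3, Night → 4; maximin = 4.
Column maxima: Land → 10, Sea → 8, Air → 8; minimax = 8.
4 ≠ 8, so there is no saddle point; optimal play is mixed.
Land is strictly dominated by Sea (it gives the inspector strictly more in every row), so the smuggler never plays it.
On the remaining 2×2 (Day, Night vs Sea, Air):
Let the inspector play Day with probability p. Expected payoff against Sea: 3p + 8(1−p) = −5p + 8; against Air: 8p + 4(1−p) = 4p + 4.
Setting these equal: −5p + 8 = 4p + 4 ⇒ −9p = -4 ⇒ p = 4/9, and the value is (-5)·(4/9) + 8 = 52/9.
For the smuggler: with q = P(Sea), equating Day's and Night's payoffs gives −5q + 8 = 4q + 4 ⇒ q = 4/9.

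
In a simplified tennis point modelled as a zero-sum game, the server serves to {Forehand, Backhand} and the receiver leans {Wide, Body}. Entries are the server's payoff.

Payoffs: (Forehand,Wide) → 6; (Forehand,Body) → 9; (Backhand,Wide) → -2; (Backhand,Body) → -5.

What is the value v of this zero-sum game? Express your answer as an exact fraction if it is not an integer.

6

Row minima: Forehand → 6, Backhand → -5; maximin = 6.
Column maxima: Wide → 6, Body → 9; minimax = 6.
Since maximin = minimax = 6, there is a saddle point and the value is 6.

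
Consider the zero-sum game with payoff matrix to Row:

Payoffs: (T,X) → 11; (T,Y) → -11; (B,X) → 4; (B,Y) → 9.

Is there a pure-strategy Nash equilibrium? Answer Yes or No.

Row minima: T → -11, B → 4; maximin = 4.
Column maxima: X → 11, Y → 9; minimax = 9.
4 ≠ 9, so no pure-strategy equilibrium exists.

No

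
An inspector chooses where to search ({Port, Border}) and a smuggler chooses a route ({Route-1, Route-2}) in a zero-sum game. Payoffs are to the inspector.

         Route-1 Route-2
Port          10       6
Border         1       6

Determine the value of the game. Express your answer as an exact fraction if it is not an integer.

6

Row minima: Port → 6, Border → 1; maximin = 6.
Column maxima: Route-1 → 10, Route-2 → 6; minimax = 6.
Since maximin = minimax = 6, there is a saddle point and the value is 6.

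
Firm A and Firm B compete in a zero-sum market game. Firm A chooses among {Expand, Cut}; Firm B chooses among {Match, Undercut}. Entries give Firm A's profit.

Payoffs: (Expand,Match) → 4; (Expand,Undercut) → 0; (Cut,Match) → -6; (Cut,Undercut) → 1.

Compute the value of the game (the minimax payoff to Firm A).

Row minima: Expand → 0, Cut → -6; maximin = 0.
Column maxima: Match → 4, Undercut → 1; minimax = 1.
0 ≠ 1, so there is no saddle point; optimal play is mixed.
Let Firm A play Expand with probability p. Expected payoff against Match: 4p + (-6)(1−p) = 10p − 6; against Undercut: 0p + 1(1−p) = −p + 1.
Setting these equal: 10p − 6 = −p + 1 ⇒ 11p = 7 ⇒ p = 7/11, and the value is (10)·(7/11) − 6 = 4/11.
For Firm B: with q = P(Match), equating Expand's and Cut's payoffs gives 4q = −7q + 1 ⇒ q = 1/11.

4/11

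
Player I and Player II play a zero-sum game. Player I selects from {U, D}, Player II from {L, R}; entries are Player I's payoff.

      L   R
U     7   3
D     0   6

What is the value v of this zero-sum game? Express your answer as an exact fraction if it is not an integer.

Row minima: U → 3, D → 0; maximin = 3.
Column maxima: L → 7, R → 6; minimax = 6.
3 ≠ 6, so there is no saddle point; optimal play is mixed.
Let Player I play U with probability p. Expected payoff against L: 7p + 0(1−p) = 7p; against R: 3p + 6(1−p) = −3p + 6.
Setting these equal: 7p = −3p + 6 ⇒ 10p = 6 ⇒ p = 3/5, and the value is (7)·(3/5) = 21/5.
For Player II: with q = P(L), equating U's and D's payoffs gives 4q + 3 = −6q + 6 ⇒ q = 3/10.

21/5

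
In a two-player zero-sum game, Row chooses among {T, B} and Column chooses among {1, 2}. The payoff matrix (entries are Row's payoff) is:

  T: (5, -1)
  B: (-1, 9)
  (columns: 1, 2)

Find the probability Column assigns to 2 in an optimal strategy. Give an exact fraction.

Row minima: T → -1, B → -1; maximin = -1.
Column maxima: 1 → 5, 2 → 9; minimax = 5.
-1 ≠ 5, so there is no saddle point; optimal play is mixed.
Let Row play T with probability p. Expected payoff against 1: 5p + (-1)(1−p) = 6p − 1; against 2: (-1)p + 9(1−p) = −10p + 9.
Setting these equal: 6p − 1 = −10p + 9 ⇒ 16p = 10 ⇒ p = 5/8, and the value is (6)·(5/8) − 1 = 11/4.
For Column: with q = P(1), equating T's and B's payoffs gives 6q − 1 = −10q + 9 ⇒ q = 5/8.

3/8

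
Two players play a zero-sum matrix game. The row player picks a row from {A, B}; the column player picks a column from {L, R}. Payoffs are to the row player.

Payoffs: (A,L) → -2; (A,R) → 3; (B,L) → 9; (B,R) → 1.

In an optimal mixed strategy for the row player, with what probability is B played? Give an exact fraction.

5/13

Row minima: A → -2, B → 1; maximin = 1.
Column maxima: L → 9, R → 3; minimax = 3.
1 ≠ 3, so there is no saddle point; optimal play is mixed.
Let the row player play A with probability p. Expected payoff against L: (-2)p + 9(1−p) = −11p + 9; against R: 3p + 1(1−p) = 2p + 1.
Setting these equal: −11p + 9 = 2p + 1 ⇒ −13p = -8 ⇒ p = 8/13, and the value is (-11)·(8/13) + 9 = 29/13.
For the column player: with q = P(L), equating A's and B's payoffs gives −5q + 3 = 8q + 1 ⇒ q = 2/13.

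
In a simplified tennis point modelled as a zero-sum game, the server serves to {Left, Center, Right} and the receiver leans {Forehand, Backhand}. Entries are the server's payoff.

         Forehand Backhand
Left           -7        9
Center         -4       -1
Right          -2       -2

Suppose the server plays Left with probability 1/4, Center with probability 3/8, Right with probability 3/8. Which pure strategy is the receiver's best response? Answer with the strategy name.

Forehand

If the receiver plays Forehand, the server's expected payoff is (1/4)·(-7) + (3/8)·(-4) + (3/8)·(-2) = -4.
If the receiver plays Backhand, the server's expected payoff is (1/4)·9 + (3/8)·(-1) + (3/8)·(-2) = 9/8.
The receiver minimizes the server's payoff; the smallest is -4, so the best response is Forehand.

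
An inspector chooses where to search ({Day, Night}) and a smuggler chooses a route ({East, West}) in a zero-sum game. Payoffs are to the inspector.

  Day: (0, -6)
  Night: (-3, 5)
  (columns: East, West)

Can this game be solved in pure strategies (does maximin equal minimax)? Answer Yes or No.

No

Row minima: Day → -6, Night → -3; maximin = -3.
Column maxima: East → 0, West → 5; minimax = 0.
-3 ≠ 0, so no pure-strategy equilibrium exists.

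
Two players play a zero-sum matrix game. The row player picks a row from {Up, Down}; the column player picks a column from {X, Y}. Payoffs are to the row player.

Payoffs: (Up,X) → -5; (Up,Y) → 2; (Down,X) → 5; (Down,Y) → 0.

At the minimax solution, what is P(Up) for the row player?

Row minima: Up → -5, Down → 0; maximin = 0.
Column maxima: X → 5, Y → 2; minimax = 2.
0 ≠ 2, so there is no saddle point; optimal play is mixed.
Let the row player play Up with probability p. Expected payoff against X: (-5)p + 5(1−p) = −10p + 5; against Y: 2p + 0(1−p) = 2p.
Setting these equal: −10p + 5 = 2p ⇒ −12p = -5 ⇒ p = 5/12, and the value is (-10)·(5/12) + 5 = 5/6.
For the column player: with q = P(X), equating Up's and Down's payoffs gives −7q + 2 = 5q ⇒ q = 1/6.

5/12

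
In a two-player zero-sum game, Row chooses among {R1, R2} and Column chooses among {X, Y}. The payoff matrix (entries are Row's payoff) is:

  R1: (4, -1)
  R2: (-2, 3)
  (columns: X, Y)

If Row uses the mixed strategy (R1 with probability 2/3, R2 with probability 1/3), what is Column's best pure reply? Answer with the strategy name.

Y

If Column plays X, Row's expected payoff is (2/3)·4 + (1/3)·(-2) = 2.
If Column plays Y, Row's expected payoff is (2/3)·(-1) + (1/3)·3 = 1/3.
Column minimizes Row's payoff; the smallest is 1/3, so the best response is Y.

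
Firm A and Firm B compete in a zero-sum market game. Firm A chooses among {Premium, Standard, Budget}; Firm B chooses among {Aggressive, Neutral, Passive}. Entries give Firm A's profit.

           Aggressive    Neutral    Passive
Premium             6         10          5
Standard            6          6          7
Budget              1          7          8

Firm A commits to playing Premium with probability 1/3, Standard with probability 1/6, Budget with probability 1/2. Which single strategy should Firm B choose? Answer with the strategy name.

If Firm B plays Aggressive, Firm A's expected payoff is (1/3)·6 + (1/6)·6 + (1/2)·1 = 7/2.
If Firm B plays Neutral, Firm A's expected payoff is (1/3)·10 + (1/6)·6 + (1/2)·7 = 47/6.
If Firm B plays Passive, Firm A's expected payoff is (1/3)·5 + (1/6)·7 + (1/2)·8 = 41/6.
Firm B minimizes Firm A's payoff; the smallest is 7/2, so the best response is Aggressive.

Aggressive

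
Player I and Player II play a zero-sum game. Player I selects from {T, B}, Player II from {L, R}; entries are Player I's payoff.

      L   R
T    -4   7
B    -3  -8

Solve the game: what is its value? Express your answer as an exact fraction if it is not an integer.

Row minima: T → -4, B → -8; maximin = -4.
Column maxima: L → -3, R → 7; minimax = -3.
-4 ≠ -3, so there is no saddle point; optimal play is mixed.
Let Player I play T with probability p. Expected payoff against L: (-4)p + (-3)(1−p) = −p − 3; against R: 7p + (-8)(1−p) = 15p − 8.
Setting these equal: −p − 3 = 15p − 8 ⇒ −16p = -5 ⇒ p = 5/16, and the value is (-1)·(5/16) − 3 = -53/16.
For Player II: with q = P(L), equating T's and B's payoffs gives −11q + 7 = 5q − 8 ⇒ q = 15/16.

-53/16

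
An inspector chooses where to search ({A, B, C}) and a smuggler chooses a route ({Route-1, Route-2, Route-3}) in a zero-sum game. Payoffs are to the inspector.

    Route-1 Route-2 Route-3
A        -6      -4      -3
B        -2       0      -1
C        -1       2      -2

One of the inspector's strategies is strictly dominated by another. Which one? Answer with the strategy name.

A

B gives a strictly higher payoff than A against every column: -2 > -6, 0 > -4, -1 > -3.
So A is strictly dominated and the inspector never plays it.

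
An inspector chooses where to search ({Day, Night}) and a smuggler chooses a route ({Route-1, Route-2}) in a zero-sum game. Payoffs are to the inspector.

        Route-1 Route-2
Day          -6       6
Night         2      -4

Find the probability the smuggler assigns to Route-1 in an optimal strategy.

5/9

Row minima: Day → -6, Night → -4; maximin = -4.
Column maxima: Route-1 → 2, Route-2 → 6; minimax = 2.
-4 ≠ 2, so there is no saddle point; optimal play is mixed.
Let the inspector play Day with probability p. Expected payoff against Route-1: (-6)p + 2(1−p) = −8p + 2; against Route-2: 6p + (-4)(1−p) = 10p − 4.
Setting these equal: −8p + 2 = 10p − 4 ⇒ −18p = -6 ⇒ p = 1/3, and the value is (-8)·(1/3) + 2 = -2/3.
For the smuggler: with q = P(Route-1), equating Day's and Night's payoffs gives −12q + 6 = 6q − 4 ⇒ q = 5/9.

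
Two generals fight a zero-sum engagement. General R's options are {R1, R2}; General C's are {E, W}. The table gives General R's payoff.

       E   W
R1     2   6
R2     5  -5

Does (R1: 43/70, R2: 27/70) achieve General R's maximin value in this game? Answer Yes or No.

No

Against E this mix gives (43/70)·2 + (27/70)·5 = 221/70.
Against W this mix gives (43/70)·6 + (27/70)·(-5) = 123/70.
General C will play W, holding General R to 123/70. Shifting weight toward the row that does better against W would raise this floor (the equalizing mix achieves 20/7 against both W and E), so the proposed strategy is not optimal.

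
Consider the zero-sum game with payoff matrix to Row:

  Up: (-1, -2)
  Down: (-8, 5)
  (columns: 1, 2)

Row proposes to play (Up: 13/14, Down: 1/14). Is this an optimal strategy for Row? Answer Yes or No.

Against 1 this mix gives (13/14)·(-1) + (1/14)·(-8) = -3/2.
Against 2 this mix gives (13/14)·(-2) + (1/14)·5 = -3/2.
All of Column's active replies (1, 2) yield -3/2, and no column does worse for Row. The mix makes Column indifferent and guarantees -3/2, so it is optimal.

Yes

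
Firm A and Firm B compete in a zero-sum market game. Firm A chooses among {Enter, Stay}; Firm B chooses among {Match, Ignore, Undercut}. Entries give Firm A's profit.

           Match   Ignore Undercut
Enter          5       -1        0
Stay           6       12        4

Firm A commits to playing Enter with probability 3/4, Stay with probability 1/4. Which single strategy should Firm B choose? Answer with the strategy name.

Undercut

If Firm B plays Match, Firm A's expected payoff is (3/4)·5 + (1/4)·6 = 21/4.
If Firm B plays Ignore, Firm A's expected payoff is (3/4)·(-1) + (1/4)·12 = 9/4.
If Firm B plays Undercut, Firm A's expected payoff is (3/4)·0 + (1/4)·4 = 1.
Firm B minimizes Firm A's payoff; the smallest is 1, so the best response is Undercut.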